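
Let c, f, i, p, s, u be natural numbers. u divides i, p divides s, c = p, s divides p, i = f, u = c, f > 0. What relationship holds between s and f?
s ≤ f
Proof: p divides s and s divides p, hence p = s. u = c and c = p, hence u = p. From i = f and u divides i, u divides f. Since u = p, p divides f. Since f > 0, p ≤ f. p = s, so s ≤ f.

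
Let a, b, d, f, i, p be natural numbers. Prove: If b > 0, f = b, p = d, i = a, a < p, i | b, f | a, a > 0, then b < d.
i | b and b > 0, thus i ≤ b. i = a, so a ≤ b. Since f = b and f | a, b | a. Since a > 0, b ≤ a. a ≤ b, so a = b. Since p = d and a < p, a < d. a = b, so b < d.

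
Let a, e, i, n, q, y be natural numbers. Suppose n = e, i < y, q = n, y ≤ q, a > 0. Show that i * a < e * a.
Because q = n and y ≤ q, y ≤ n. From i < y, i < n. Since n = e, i < e. Since a > 0, by multiplying by a positive, i * a < e * a.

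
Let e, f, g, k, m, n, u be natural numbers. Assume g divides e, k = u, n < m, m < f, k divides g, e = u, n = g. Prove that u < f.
e = u and g divides e, therefore g divides u. k = u and k divides g, thus u divides g. Since g divides u, g = u. Since n = g, n = u. n < m and m < f, therefore n < f. Since n = u, u < f.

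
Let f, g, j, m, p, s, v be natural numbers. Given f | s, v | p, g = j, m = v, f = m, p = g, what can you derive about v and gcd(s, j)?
v | gcd(s, j)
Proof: f = m and f | s, so m | s. m = v, so v | s. p = g and v | p, hence v | g. g = j, so v | j. Since v | s, v | gcd(s, j).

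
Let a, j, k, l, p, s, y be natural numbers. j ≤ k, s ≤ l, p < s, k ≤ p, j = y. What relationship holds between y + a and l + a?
y + a < l + a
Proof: p < s and s ≤ l, therefore p < l. From k ≤ p, k < l. Since j ≤ k, j < l. From j = y, y < l. Then y + a < l + a.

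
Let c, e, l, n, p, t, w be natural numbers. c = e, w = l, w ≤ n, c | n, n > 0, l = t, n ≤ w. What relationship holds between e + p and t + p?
e + p ≤ t + p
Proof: n ≤ w and w ≤ n, so n = w. w = l, so n = l. l = t, so n = t. c = e and c | n, hence e | n. From n > 0, e ≤ n. n = t, so e ≤ t. Then e + p ≤ t + p.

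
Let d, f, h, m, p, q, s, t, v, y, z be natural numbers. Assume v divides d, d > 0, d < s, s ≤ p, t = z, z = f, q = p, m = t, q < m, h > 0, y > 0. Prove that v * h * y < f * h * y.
v divides d and d > 0, hence v ≤ d. d < s and s ≤ p, so d < p. Since v ≤ d, v < p. t = z and z = f, thus t = f. Since m = t and q < m, q < t. q = p, so p < t. t = f, so p < f. Because v < p, v < f. Combining with h > 0, by multiplying by a positive, v * h < f * h. Since y > 0, by multiplying by a positive, v * h * y < f * h * y.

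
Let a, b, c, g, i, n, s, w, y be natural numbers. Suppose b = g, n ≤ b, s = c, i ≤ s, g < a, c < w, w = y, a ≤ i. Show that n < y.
Because b = g and n ≤ b, n ≤ g. g < a and a ≤ i, thus g < i. n ≤ g, so n < i. s = c and i ≤ s, therefore i ≤ c. n < i, so n < c. w = y and c < w, thus c < y. n < c, so n < y.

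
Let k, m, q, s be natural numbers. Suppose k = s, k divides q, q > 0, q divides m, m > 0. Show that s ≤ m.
k divides q and q > 0, hence k ≤ q. Since k = s, s ≤ q. q divides m and m > 0, hence q ≤ m. s ≤ q, so s ≤ m.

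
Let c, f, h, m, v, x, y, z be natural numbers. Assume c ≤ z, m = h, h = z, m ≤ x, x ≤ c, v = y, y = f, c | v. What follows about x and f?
x | f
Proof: m = h and h = z, therefore m = z. Since m ≤ x, z ≤ x. Since c ≤ z, c ≤ x. x ≤ c, so c = x. From v = y and y = f, v = f. c | v, so c | f. Since c = x, x | f.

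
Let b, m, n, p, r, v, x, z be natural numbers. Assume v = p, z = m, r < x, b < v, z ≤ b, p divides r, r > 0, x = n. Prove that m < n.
From z ≤ b and b < v, z < v. Since z = m, m < v. v = p, so m < p. p divides r and r > 0, thus p ≤ r. Because m < p, m < r. x = n and r < x, hence r < n. Since m < r, m < n.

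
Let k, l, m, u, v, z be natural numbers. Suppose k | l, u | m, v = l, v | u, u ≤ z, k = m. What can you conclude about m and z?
m ≤ z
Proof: k = m and k | l, so m | l. From v = l and v | u, l | u. From m | l, m | u. From u | m, u = m. From u ≤ z, m ≤ z.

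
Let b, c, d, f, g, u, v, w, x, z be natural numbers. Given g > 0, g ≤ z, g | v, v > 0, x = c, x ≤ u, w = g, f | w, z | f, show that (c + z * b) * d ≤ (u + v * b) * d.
From x = c and x ≤ u, c ≤ u. w = g and f | w, hence f | g. Since z | f, z | g. From g > 0, z ≤ g. Since g ≤ z, g = z. g | v, so z | v. Since v > 0, z ≤ v. Then z * b ≤ v * b. c ≤ u, so c + z * b ≤ u + v * b. Then (c + z * b) * d ≤ (u + v * b) * d.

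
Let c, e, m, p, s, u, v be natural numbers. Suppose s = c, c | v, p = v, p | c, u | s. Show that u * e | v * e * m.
Since p = v and p | c, v | c. Since c | v, c = v. s = c, so s = v. Because u | s, u | v. Then u * e | v * e. Then u * e | v * e * m.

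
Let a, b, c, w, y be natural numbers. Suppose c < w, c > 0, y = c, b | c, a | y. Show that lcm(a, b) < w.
Since y = c and a | y, a | c. b | c, so lcm(a, b) | c. c > 0, so lcm(a, b) ≤ c. Since c < w, lcm(a, b) < w.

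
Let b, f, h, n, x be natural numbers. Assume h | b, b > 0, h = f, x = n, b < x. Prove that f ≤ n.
From h | b and b > 0, h ≤ b. Since h = f, f ≤ b. x = n and b < x, therefore b < n. Since f ≤ b, f < n. Then f ≤ n.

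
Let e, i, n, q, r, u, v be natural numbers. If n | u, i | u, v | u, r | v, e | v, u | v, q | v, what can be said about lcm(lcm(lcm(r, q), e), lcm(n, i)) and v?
lcm(lcm(lcm(r, q), e), lcm(n, i)) | v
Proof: r | v and q | v, therefore lcm(r, q) | v. Since e | v, lcm(lcm(r, q), e) | v. Since u | v and v | u, u = v. n | u and i | u, thus lcm(n, i) | u. u = v, so lcm(n, i) | v. Since lcm(lcm(r, q), e) | v, lcm(lcm(lcm(r, q), e), lcm(n, i)) | v.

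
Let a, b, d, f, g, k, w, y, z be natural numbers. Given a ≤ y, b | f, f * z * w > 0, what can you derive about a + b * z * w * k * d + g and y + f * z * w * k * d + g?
a + b * z * w * k * d + g ≤ y + f * z * w * k * d + g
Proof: b | f, thus b * z | f * z. Then b * z * w | f * z * w. f * z * w > 0, so b * z * w ≤ f * z * w. Then b * z * w * k ≤ f * z * w * k. Then b * z * w * k * d ≤ f * z * w * k * d. a ≤ y, so a + b * z * w * k * d ≤ y + f * z * w * k * d. Then a + b * z * w * k * d + g ≤ y + f * z * w * k * d + g.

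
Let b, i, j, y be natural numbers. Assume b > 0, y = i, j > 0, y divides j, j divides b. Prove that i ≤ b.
y = i and y divides j, so i divides j. j > 0, so i ≤ j. j divides b and b > 0, thus j ≤ b. Since i ≤ j, i ≤ b.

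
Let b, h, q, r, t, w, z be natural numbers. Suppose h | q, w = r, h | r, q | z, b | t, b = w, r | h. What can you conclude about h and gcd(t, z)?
h | gcd(t, z)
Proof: b = w and w = r, therefore b = r. r | h and h | r, therefore r = h. Since b = r, b = h. Since b | t, h | t. h | q and q | z, hence h | z. Since h | t, h | gcd(t, z).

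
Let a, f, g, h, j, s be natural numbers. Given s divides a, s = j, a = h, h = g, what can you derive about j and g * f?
j divides g * f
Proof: a = h and h = g, hence a = g. Because s divides a, s divides g. Since s = j, j divides g. Then j divides g * f.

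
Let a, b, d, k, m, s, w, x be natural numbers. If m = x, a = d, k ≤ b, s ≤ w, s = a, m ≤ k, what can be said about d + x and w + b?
d + x ≤ w + b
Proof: s = a and a = d, so s = d. s ≤ w, so d ≤ w. m = x and m ≤ k, so x ≤ k. From k ≤ b, x ≤ b. d ≤ w, so d + x ≤ w + b.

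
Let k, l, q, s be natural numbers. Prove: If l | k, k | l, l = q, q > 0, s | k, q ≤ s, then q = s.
Since k | l and l | k, k = l. l = q, so k = q. Since s | k, s | q. Since q > 0, s ≤ q. q ≤ s, so q = s.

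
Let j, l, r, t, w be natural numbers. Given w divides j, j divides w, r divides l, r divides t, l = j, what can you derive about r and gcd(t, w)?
r divides gcd(t, w)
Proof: j divides w and w divides j, therefore j = w. l = j, so l = w. r divides l, so r divides w. r divides t, so r divides gcd(t, w).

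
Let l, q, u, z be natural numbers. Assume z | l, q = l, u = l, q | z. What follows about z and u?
z = u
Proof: Because q = l and q | z, l | z. z | l, so l = z. u = l, so u = z. Then z = u.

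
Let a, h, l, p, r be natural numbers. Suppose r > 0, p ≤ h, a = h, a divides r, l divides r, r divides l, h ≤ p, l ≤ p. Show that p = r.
h ≤ p and p ≤ h, hence h = p. a = h, so a = p. a divides r, so p divides r. Since r > 0, p ≤ r. l divides r and r divides l, thus l = r. l ≤ p, so r ≤ p. Since p ≤ r, p = r.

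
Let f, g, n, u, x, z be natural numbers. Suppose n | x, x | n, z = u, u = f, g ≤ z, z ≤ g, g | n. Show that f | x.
n | x and x | n, thus n = x. z = u and u = f, hence z = f. g ≤ z and z ≤ g, so g = z. Since g | n, z | n. z = f, so f | n. Since n = x, f | x.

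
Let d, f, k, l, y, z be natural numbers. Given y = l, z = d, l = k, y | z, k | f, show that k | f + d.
y = l and y | z, hence l | z. Since z = d, l | d. Since l = k, k | d. Since k | f, k | f + d.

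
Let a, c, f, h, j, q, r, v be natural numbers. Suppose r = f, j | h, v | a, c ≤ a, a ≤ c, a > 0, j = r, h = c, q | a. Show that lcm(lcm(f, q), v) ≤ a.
c ≤ a and a ≤ c, hence c = a. h = c and j | h, so j | c. Since c = a, j | a. Because j = r, r | a. Since r = f, f | a. q | a, so lcm(f, q) | a. v | a, so lcm(lcm(f, q), v) | a. Since a > 0, lcm(lcm(f, q), v) ≤ a.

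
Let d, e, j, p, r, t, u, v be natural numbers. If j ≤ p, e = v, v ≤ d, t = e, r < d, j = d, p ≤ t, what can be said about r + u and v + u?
r + u < v + u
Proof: Because t = e and e = v, t = v. Since j ≤ p and p ≤ t, j ≤ t. t = v, so j ≤ v. j = d, so d ≤ v. v ≤ d, so d = v. r < d, so r < v. Then r + u < v + u.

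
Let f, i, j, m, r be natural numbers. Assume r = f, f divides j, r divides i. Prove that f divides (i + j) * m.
r = f and r divides i, hence f divides i. Since f divides j, f divides i + j. Then f divides (i + j) * m.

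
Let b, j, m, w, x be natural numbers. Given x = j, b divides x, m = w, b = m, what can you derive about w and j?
w divides j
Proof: b = m and b divides x, therefore m divides x. Because x = j, m divides j. Since m = w, w divides j.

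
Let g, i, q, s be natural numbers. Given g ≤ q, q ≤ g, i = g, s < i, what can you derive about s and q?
s < q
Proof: From g ≤ q and q ≤ g, g = q. Because i = g, i = q. Since s < i, s < q.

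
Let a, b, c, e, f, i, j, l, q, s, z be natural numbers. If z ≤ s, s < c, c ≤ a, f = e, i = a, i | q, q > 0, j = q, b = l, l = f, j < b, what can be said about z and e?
z < e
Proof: s < c and c ≤ a, so s < a. z ≤ s, so z < a. i | q and q > 0, hence i ≤ q. Since b = l and l = f, b = f. j < b, so j < f. Since j = q, q < f. i ≤ q, so i < f. Because i = a, a < f. Since f = e, a < e. Since z < a, z < e.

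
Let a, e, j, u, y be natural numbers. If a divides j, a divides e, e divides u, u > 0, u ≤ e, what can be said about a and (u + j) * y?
a divides (u + j) * y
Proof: Because e divides u and u > 0, e ≤ u. Since u ≤ e, e = u. Since a divides e, a divides u. a divides j, so a divides u + j. Then a divides (u + j) * y.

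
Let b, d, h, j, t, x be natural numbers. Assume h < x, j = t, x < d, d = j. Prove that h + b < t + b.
From d = j and j = t, d = t. h < x and x < d, hence h < d. Since d = t, h < t. Then h + b < t + b.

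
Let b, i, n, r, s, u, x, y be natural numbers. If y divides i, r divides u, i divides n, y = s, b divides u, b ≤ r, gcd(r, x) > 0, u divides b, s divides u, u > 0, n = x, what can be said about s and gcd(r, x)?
s ≤ gcd(r, x)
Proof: b divides u and u divides b, so b = u. Since b ≤ r, u ≤ r. r divides u and u > 0, thus r ≤ u. Since u ≤ r, u = r. s divides u, so s divides r. y = s and y divides i, hence s divides i. Because n = x and i divides n, i divides x. s divides i, so s divides x. s divides r, so s divides gcd(r, x). gcd(r, x) > 0, so s ≤ gcd(r, x).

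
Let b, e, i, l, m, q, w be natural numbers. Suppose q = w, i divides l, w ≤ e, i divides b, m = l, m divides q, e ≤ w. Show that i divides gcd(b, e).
w ≤ e and e ≤ w, thus w = e. Since m = l and m divides q, l divides q. Since q = w, l divides w. i divides l, so i divides w. w = e, so i divides e. i divides b, so i divides gcd(b, e).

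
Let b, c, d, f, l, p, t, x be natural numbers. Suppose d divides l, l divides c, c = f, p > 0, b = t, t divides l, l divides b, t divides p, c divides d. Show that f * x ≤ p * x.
c divides d and d divides l, hence c divides l. l divides c, so l = c. Since c = f, l = f. b = t and l divides b, so l divides t. Since t divides l, t = l. t divides p, so l divides p. Since l = f, f divides p. p > 0, so f ≤ p. By multiplying by a non-negative, f * x ≤ p * x.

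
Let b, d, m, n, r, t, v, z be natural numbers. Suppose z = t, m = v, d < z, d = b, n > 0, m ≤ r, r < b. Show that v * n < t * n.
m = v and m ≤ r, thus v ≤ r. Since r < b, v < b. Because d = b and d < z, b < z. z = t, so b < t. v < b, so v < t. From n > 0, v * n < t * n.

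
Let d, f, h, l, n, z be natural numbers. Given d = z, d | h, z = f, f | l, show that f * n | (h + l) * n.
d = z and d | h, thus z | h. Since z = f, f | h. Since f | l, f | h + l. Then f * n | (h + l) * n.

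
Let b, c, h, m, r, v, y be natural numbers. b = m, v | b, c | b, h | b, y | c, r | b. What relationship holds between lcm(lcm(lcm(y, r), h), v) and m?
lcm(lcm(lcm(y, r), h), v) | m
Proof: y | c and c | b, hence y | b. Because r | b, lcm(y, r) | b. Because h | b, lcm(lcm(y, r), h) | b. Since v | b, lcm(lcm(lcm(y, r), h), v) | b. Since b = m, lcm(lcm(lcm(y, r), h), v) | m.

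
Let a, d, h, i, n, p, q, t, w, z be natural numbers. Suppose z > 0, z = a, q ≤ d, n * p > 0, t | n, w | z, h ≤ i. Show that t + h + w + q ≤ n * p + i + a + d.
t | n, therefore t | n * p. n * p > 0, so t ≤ n * p. h ≤ i, so t + h ≤ n * p + i. w | z and z > 0, therefore w ≤ z. Since z = a, w ≤ a. Since q ≤ d, w + q ≤ a + d. t + h ≤ n * p + i, so t + h + w + q ≤ n * p + i + a + d.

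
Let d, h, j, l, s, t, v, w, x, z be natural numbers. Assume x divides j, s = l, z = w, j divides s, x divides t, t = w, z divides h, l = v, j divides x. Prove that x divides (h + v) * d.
t = w and x divides t, hence x divides w. Because z = w and z divides h, w divides h. Since x divides w, x divides h. j divides x and x divides j, so j = x. From s = l and l = v, s = v. Since j divides s, j divides v. Because j = x, x divides v. Since x divides h, x divides h + v. Then x divides (h + v) * d.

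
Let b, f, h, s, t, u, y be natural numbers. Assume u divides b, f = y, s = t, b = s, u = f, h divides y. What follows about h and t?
h divides t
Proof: b = s and s = t, so b = t. u = f and u divides b, thus f divides b. Since b = t, f divides t. Since f = y, y divides t. h divides y, so h divides t.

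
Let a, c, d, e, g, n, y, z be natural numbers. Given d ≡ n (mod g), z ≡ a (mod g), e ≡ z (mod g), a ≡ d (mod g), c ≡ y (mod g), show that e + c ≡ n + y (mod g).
Because e ≡ z (mod g) and z ≡ a (mod g), e ≡ a (mod g). From a ≡ d (mod g), e ≡ d (mod g). Since d ≡ n (mod g), e ≡ n (mod g). Using c ≡ y (mod g) and adding congruences, e + c ≡ n + y (mod g).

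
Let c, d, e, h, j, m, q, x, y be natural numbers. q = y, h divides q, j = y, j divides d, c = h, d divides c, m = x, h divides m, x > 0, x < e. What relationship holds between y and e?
y < e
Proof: From q = y and h divides q, h divides y. j = y and j divides d, therefore y divides d. c = h and d divides c, therefore d divides h. y divides d, so y divides h. h divides y, so h = y. m = x and h divides m, so h divides x. h = y, so y divides x. Since x > 0, y ≤ x. Since x < e, y < e.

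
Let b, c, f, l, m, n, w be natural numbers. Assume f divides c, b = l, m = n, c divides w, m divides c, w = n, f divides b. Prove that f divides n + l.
w = n and c divides w, thus c divides n. From m = n and m divides c, n divides c. Since c divides n, c = n. Since f divides c, f divides n. Because b = l and f divides b, f divides l. Since f divides n, f divides n + l.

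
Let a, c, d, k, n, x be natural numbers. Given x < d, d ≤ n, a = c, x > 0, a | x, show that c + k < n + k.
a | x and x > 0, so a ≤ x. a = c, so c ≤ x. x < d and d ≤ n, so x < n. Since c ≤ x, c < n. Then c + k < n + k.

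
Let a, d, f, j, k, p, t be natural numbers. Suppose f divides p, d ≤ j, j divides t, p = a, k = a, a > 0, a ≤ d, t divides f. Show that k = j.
From a ≤ d and d ≤ j, a ≤ j. Because t divides f and f divides p, t divides p. p = a, so t divides a. j divides t, so j divides a. Since a > 0, j ≤ a. a ≤ j, so a = j. Since k = a, k = j.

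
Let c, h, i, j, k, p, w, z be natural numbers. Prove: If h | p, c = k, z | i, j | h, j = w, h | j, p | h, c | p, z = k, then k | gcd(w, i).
Because h | j and j | h, h = j. Since j = w, h = w. p | h and h | p, hence p = h. c | p, so c | h. c = k, so k | h. h = w, so k | w. z = k and z | i, so k | i. Since k | w, k | gcd(w, i).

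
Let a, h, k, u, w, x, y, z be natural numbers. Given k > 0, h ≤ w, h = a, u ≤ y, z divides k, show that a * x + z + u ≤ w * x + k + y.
h = a and h ≤ w, hence a ≤ w. By multiplying by a non-negative, a * x ≤ w * x. From z divides k and k > 0, z ≤ k. u ≤ y, so z + u ≤ k + y. a * x ≤ w * x, so a * x + z + u ≤ w * x + k + y.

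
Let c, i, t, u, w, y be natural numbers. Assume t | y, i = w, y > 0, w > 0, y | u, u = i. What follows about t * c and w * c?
t * c ≤ w * c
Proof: t | y and y > 0, so t ≤ y. u = i and i = w, so u = w. y | u, so y | w. w > 0, so y ≤ w. Since t ≤ y, t ≤ w. Then t * c ≤ w * c.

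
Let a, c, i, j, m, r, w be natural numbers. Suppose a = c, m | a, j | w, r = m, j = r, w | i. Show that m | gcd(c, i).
a = c and m | a, hence m | c. j = r and r = m, therefore j = m. Since j | w and w | i, j | i. j = m, so m | i. m | c, so m | gcd(c, i).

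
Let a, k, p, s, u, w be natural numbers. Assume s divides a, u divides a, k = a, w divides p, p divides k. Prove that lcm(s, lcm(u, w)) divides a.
Since k = a and p divides k, p divides a. Since w divides p, w divides a. Since u divides a, lcm(u, w) divides a. s divides a, so lcm(s, lcm(u, w)) divides a.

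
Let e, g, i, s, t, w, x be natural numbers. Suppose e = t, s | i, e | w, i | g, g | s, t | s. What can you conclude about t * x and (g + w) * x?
t * x | (g + w) * x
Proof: From s | i and i | g, s | g. g | s, so s = g. Since t | s, t | g. e = t and e | w, hence t | w. t | g, so t | g + w. Then t * x | (g + w) * x.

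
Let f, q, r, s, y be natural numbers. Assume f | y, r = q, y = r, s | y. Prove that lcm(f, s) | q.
From y = r and r = q, y = q. f | y and s | y, therefore lcm(f, s) | y. y = q, so lcm(f, s) | q.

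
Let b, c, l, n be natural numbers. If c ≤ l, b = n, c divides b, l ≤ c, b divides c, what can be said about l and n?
l = n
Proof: l ≤ c and c ≤ l, therefore l = c. c divides b and b divides c, therefore c = b. Since l = c, l = b. Since b = n, l = n.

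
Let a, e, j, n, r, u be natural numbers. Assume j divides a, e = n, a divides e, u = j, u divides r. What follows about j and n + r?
j divides n + r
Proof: e = n and a divides e, so a divides n. Since j divides a, j divides n. From u = j and u divides r, j divides r. j divides n, so j divides n + r.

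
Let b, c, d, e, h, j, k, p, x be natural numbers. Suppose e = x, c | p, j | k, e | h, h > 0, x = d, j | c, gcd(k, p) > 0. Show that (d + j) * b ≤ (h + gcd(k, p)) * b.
e = x and x = d, therefore e = d. e | h, so d | h. h > 0, so d ≤ h. j | c and c | p, thus j | p. j | k, so j | gcd(k, p). Because gcd(k, p) > 0, j ≤ gcd(k, p). Since d ≤ h, d + j ≤ h + gcd(k, p). Then (d + j) * b ≤ (h + gcd(k, p)) * b.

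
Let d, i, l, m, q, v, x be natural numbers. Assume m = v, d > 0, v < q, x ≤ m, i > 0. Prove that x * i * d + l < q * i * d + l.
m = v and x ≤ m, therefore x ≤ v. v < q, so x < q. Since i > 0, x * i < q * i. Since d > 0, x * i * d < q * i * d. Then x * i * d + l < q * i * d + l.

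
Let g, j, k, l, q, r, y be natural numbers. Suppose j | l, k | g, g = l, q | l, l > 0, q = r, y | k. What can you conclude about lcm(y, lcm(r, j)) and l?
lcm(y, lcm(r, j)) ≤ l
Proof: Because g = l and k | g, k | l. y | k, so y | l. Since q = r and q | l, r | l. Since j | l, lcm(r, j) | l. From y | l, lcm(y, lcm(r, j)) | l. Since l > 0, lcm(y, lcm(r, j)) ≤ l.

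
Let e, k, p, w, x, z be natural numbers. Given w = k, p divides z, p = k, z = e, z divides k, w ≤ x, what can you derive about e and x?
e ≤ x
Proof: p = k and p divides z, hence k divides z. z divides k, so k = z. Since w = k, w = z. Because z = e, w = e. w ≤ x, so e ≤ x.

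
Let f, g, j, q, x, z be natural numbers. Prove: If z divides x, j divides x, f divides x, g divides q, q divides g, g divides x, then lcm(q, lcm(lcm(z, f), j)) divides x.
g divides q and q divides g, therefore g = q. Since g divides x, q divides x. z divides x and f divides x, hence lcm(z, f) divides x. j divides x, so lcm(lcm(z, f), j) divides x. q divides x, so lcm(q, lcm(lcm(z, f), j)) divides x.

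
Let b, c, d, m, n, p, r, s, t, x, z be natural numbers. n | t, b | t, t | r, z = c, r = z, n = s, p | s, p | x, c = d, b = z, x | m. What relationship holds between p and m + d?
p | m + d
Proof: p | x and x | m, therefore p | m. Because z = c and c = d, z = d. Because r = z and t | r, t | z. Since b = z and b | t, z | t. t | z, so t = z. n = s and n | t, hence s | t. Since p | s, p | t. Since t = z, p | z. From z = d, p | d. Since p | m, p | m + d.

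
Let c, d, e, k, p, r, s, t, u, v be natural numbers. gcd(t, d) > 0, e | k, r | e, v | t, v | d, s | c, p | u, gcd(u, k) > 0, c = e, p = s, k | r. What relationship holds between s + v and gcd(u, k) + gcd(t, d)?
s + v ≤ gcd(u, k) + gcd(t, d)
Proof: Because p = s and p | u, s | u. k | r and r | e, therefore k | e. Because e | k, e = k. From c = e and s | c, s | e. e = k, so s | k. Since s | u, s | gcd(u, k). gcd(u, k) > 0, so s ≤ gcd(u, k). v | t and v | d, hence v | gcd(t, d). gcd(t, d) > 0, so v ≤ gcd(t, d). s ≤ gcd(u, k), so s + v ≤ gcd(u, k) + gcd(t, d).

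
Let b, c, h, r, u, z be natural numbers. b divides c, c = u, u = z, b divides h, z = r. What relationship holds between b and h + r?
b divides h + r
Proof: u = z and z = r, thus u = r. Since c = u and b divides c, b divides u. u = r, so b divides r. b divides h, so b divides h + r.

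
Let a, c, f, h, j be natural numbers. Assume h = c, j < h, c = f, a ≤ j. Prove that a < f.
h = c and c = f, thus h = f. j < h, so j < f. Since a ≤ j, a < f.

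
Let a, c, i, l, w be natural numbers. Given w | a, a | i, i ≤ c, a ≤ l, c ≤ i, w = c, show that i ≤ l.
Since c ≤ i and i ≤ c, c = i. Since w = c, w = i. Since w | a, i | a. Because a | i, a = i. From a ≤ l, i ≤ l.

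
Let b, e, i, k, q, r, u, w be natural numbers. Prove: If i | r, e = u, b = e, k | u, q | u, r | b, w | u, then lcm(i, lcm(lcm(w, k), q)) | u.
Because b = e and e = u, b = u. Since r | b, r | u. i | r, so i | u. w | u and k | u, so lcm(w, k) | u. q | u, so lcm(lcm(w, k), q) | u. i | u, so lcm(i, lcm(lcm(w, k), q)) | u.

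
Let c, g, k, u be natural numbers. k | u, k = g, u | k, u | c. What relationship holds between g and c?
g | c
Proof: u | k and k | u, therefore u = k. k = g, so u = g. From u | c, g | c.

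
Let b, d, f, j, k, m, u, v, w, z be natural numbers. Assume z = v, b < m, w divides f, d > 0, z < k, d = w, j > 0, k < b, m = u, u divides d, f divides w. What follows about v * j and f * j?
v * j < f * j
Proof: k < b and b < m, hence k < m. Since z < k, z < m. Since z = v, v < m. m = u, so v < u. w divides f and f divides w, thus w = f. Since d = w, d = f. u divides d and d > 0, hence u ≤ d. Since d = f, u ≤ f. Since v < u, v < f. From j > 0, by multiplying by a positive, v * j < f * j.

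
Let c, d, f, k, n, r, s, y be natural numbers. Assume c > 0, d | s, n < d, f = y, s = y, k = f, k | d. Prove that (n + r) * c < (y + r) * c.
s = y and d | s, so d | y. From k = f and f = y, k = y. k | d, so y | d. d | y, so d = y. Since n < d, n < y. Then n + r < y + r. c > 0, so (n + r) * c < (y + r) * c.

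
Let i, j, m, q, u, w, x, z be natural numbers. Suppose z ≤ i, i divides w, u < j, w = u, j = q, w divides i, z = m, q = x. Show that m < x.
From i divides w and w divides i, i = w. w = u, so i = u. z = m and z ≤ i, hence m ≤ i. i = u, so m ≤ u. j = q and q = x, so j = x. u < j, so u < x. m ≤ u, so m < x.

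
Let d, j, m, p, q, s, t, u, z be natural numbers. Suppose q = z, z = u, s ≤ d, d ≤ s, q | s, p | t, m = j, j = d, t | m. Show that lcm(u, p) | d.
q = z and z = u, hence q = u. s ≤ d and d ≤ s, so s = d. q | s, so q | d. q = u, so u | d. m = j and j = d, hence m = d. Since t | m, t | d. p | t, so p | d. Since u | d, lcm(u, p) | d.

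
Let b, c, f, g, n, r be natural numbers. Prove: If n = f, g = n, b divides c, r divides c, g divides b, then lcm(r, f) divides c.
g divides b and b divides c, hence g divides c. Since g = n, n divides c. Since n = f, f divides c. From r divides c, lcm(r, f) divides c.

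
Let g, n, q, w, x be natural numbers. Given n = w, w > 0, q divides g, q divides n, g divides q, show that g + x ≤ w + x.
From q divides g and g divides q, q = g. From q divides n, g divides n. Since n = w, g divides w. Since w > 0, g ≤ w. Then g + x ≤ w + x.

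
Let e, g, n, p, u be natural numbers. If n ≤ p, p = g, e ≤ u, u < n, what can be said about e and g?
e < g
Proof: e ≤ u and u < n, so e < n. p = g and n ≤ p, hence n ≤ g. Since e < n, e < g.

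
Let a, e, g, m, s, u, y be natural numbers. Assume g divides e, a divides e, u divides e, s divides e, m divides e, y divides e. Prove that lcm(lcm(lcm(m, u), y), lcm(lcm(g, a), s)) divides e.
m divides e and u divides e, therefore lcm(m, u) divides e. Since y divides e, lcm(lcm(m, u), y) divides e. g divides e and a divides e, thus lcm(g, a) divides e. Since s divides e, lcm(lcm(g, a), s) divides e. From lcm(lcm(m, u), y) divides e, lcm(lcm(lcm(m, u), y), lcm(lcm(g, a), s)) divides e.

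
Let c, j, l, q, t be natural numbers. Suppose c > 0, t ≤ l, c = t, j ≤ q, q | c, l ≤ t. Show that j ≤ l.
t ≤ l and l ≤ t, thus t = l. Since c = t, c = l. q | c and c > 0, therefore q ≤ c. Because j ≤ q, j ≤ c. Since c = l, j ≤ l.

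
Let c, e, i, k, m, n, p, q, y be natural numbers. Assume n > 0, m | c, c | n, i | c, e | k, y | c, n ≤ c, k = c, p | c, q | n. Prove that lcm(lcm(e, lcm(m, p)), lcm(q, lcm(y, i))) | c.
From k = c and e | k, e | c. m | c and p | c, thus lcm(m, p) | c. e | c, so lcm(e, lcm(m, p)) | c. c | n and n > 0, so c ≤ n. n ≤ c, so n = c. Because q | n, q | c. y | c and i | c, therefore lcm(y, i) | c. Since q | c, lcm(q, lcm(y, i)) | c. From lcm(e, lcm(m, p)) | c, lcm(lcm(e, lcm(m, p)), lcm(q, lcm(y, i))) | c.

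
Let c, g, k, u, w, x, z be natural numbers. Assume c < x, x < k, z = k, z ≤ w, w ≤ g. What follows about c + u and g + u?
c + u < g + u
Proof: c < x and x < k, so c < k. z = k and z ≤ w, so k ≤ w. w ≤ g, so k ≤ g. Since c < k, c < g. Then c + u < g + u.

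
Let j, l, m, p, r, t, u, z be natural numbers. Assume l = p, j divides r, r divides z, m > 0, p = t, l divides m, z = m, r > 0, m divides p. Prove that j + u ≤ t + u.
j divides r and r > 0, hence j ≤ r. l = p and l divides m, hence p divides m. Since m divides p, m = p. Since p = t, m = t. z = m and r divides z, so r divides m. Since m > 0, r ≤ m. m = t, so r ≤ t. Since j ≤ r, j ≤ t. Then j + u ≤ t + u.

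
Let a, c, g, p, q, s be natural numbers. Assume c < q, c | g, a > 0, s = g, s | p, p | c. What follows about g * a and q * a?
g * a < q * a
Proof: s = g and s | p, hence g | p. p | c, so g | c. Because c | g, c = g. Since c < q, g < q. a > 0, so g * a < q * a.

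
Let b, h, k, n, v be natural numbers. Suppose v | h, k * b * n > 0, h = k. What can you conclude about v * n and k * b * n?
v * n ≤ k * b * n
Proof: Because h = k and v | h, v | k. Then v | k * b. Then v * n | k * b * n. Since k * b * n > 0, v * n ≤ k * b * n.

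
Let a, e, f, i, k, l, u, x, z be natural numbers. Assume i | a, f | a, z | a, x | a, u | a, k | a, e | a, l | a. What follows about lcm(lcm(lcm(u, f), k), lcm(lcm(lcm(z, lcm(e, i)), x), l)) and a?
lcm(lcm(lcm(u, f), k), lcm(lcm(lcm(z, lcm(e, i)), x), l)) | a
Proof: u | a and f | a, so lcm(u, f) | a. k | a, so lcm(lcm(u, f), k) | a. e | a and i | a, hence lcm(e, i) | a. z | a, so lcm(z, lcm(e, i)) | a. Since x | a, lcm(lcm(z, lcm(e, i)), x) | a. l | a, so lcm(lcm(lcm(z, lcm(e, i)), x), l) | a. Since lcm(lcm(u, f), k) | a, lcm(lcm(lcm(u, f), k), lcm(lcm(lcm(z, lcm(e, i)), x), l)) | a.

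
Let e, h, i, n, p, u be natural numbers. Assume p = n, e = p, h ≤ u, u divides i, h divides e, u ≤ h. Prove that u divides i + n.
e = p and p = n, thus e = n. h ≤ u and u ≤ h, hence h = u. Since h divides e, u divides e. e = n, so u divides n. u divides i, so u divides i + n.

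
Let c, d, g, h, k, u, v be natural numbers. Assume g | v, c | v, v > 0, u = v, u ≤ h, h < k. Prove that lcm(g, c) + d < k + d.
g | v and c | v, hence lcm(g, c) | v. Since v > 0, lcm(g, c) ≤ v. u = v and u ≤ h, so v ≤ h. Since h < k, v < k. lcm(g, c) ≤ v, so lcm(g, c) < k. Then lcm(g, c) + d < k + d.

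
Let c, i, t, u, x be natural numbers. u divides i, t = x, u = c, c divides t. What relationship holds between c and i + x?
c divides i + x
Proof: u = c and u divides i, so c divides i. Because t = x and c divides t, c divides x. From c divides i, c divides i + x.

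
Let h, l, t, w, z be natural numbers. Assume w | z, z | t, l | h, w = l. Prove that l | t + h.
w | z and z | t, hence w | t. w = l, so l | t. Since l | h, l | t + h.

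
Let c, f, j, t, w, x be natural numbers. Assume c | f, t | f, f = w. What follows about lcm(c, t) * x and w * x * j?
lcm(c, t) * x | w * x * j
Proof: c | f and t | f, therefore lcm(c, t) | f. f = w, so lcm(c, t) | w. Then lcm(c, t) * x | w * x. Then lcm(c, t) * x | w * x * j.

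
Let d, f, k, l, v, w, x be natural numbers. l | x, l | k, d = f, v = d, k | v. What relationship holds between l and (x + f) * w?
l | (x + f) * w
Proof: v = d and k | v, hence k | d. Since d = f, k | f. Because l | k, l | f. l | x, so l | x + f. Then l | (x + f) * w.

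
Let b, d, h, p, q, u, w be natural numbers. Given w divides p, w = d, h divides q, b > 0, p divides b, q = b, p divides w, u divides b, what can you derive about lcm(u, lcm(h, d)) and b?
lcm(u, lcm(h, d)) ≤ b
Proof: q = b and h divides q, therefore h divides b. p divides w and w divides p, thus p = w. Because w = d, p = d. p divides b, so d divides b. Because h divides b, lcm(h, d) divides b. Since u divides b, lcm(u, lcm(h, d)) divides b. Since b > 0, lcm(u, lcm(h, d)) ≤ b.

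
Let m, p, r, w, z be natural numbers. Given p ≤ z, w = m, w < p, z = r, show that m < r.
w < p and p ≤ z, thus w < z. Since z = r, w < r. Since w = m, m < r.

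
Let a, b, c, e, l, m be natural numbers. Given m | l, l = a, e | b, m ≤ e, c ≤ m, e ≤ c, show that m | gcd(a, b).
l = a and m | l, hence m | a. e ≤ c and c ≤ m, thus e ≤ m. Since m ≤ e, e = m. Since e | b, m | b. m | a, so m | gcd(a, b).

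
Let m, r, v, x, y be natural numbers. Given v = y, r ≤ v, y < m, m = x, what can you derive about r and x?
r < x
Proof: v = y and r ≤ v, so r ≤ y. Since m = x and y < m, y < x. r ≤ y, so r < x.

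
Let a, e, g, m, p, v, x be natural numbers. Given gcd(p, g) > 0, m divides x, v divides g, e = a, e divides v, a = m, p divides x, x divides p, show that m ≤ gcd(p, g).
x divides p and p divides x, hence x = p. m divides x, so m divides p. e = a and e divides v, hence a divides v. From a = m, m divides v. v divides g, so m divides g. m divides p, so m divides gcd(p, g). gcd(p, g) > 0, so m ≤ gcd(p, g).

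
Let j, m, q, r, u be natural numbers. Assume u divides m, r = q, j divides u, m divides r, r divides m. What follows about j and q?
j divides q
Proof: m divides r and r divides m, hence m = r. Since r = q, m = q. j divides u and u divides m, hence j divides m. m = q, so j divides q.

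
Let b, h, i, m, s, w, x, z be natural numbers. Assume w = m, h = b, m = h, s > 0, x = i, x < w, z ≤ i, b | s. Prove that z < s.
w = m and m = h, hence w = h. Since h = b, w = b. x = i and x < w, so i < w. Since w = b, i < b. z ≤ i, so z < b. b | s and s > 0, hence b ≤ s. Since z < b, z < s.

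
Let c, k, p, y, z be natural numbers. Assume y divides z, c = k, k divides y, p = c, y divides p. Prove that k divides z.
Since p = c and c = k, p = k. Because y divides p, y divides k. Since k divides y, y = k. Since y divides z, k divides z.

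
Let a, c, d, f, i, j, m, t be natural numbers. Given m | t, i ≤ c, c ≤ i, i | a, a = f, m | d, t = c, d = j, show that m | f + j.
t = c and m | t, so m | c. i ≤ c and c ≤ i, hence i = c. a = f and i | a, thus i | f. i = c, so c | f. m | c, so m | f. d = j and m | d, therefore m | j. Since m | f, m | f + j.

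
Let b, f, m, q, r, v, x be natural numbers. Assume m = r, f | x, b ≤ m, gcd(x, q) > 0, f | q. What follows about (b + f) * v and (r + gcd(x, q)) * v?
(b + f) * v ≤ (r + gcd(x, q)) * v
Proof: m = r and b ≤ m, thus b ≤ r. Because f | x and f | q, f | gcd(x, q). Since gcd(x, q) > 0, f ≤ gcd(x, q). b ≤ r, so b + f ≤ r + gcd(x, q). Then (b + f) * v ≤ (r + gcd(x, q)) * v.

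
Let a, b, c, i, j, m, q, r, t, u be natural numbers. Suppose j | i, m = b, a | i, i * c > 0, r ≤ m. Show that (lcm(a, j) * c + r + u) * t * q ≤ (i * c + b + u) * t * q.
Because a | i and j | i, lcm(a, j) | i. Then lcm(a, j) * c | i * c. Because i * c > 0, lcm(a, j) * c ≤ i * c. Since m = b and r ≤ m, r ≤ b. lcm(a, j) * c ≤ i * c, so lcm(a, j) * c + r ≤ i * c + b. Then lcm(a, j) * c + r + u ≤ i * c + b + u. Then (lcm(a, j) * c + r + u) * t ≤ (i * c + b + u) * t. Then (lcm(a, j) * c + r + u) * t * q ≤ (i * c + b + u) * t * q.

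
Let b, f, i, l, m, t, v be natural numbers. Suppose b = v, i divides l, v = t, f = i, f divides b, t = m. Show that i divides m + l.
v = t and t = m, thus v = m. b = v and f divides b, therefore f divides v. Since v = m, f divides m. f = i, so i divides m. i divides l, so i divides m + l.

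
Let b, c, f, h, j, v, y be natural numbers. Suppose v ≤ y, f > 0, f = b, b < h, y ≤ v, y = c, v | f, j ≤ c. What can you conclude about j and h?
j < h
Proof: Because v ≤ y and y ≤ v, v = y. v | f, so y | f. f > 0, so y ≤ f. f = b, so y ≤ b. y = c, so c ≤ b. Because b < h, c < h. j ≤ c, so j < h.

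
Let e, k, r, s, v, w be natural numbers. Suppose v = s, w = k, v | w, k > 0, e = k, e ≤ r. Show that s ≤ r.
Since w = k and v | w, v | k. Since k > 0, v ≤ k. v = s, so s ≤ k. e = k and e ≤ r, thus k ≤ r. Since s ≤ k, s ≤ r.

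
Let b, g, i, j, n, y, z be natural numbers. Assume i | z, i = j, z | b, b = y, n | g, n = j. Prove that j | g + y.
n = j and n | g, therefore j | g. i = j and i | z, so j | z. Because b = y and z | b, z | y. Since j | z, j | y. j | g, so j | g + y.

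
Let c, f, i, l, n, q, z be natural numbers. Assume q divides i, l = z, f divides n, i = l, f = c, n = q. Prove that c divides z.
i = l and l = z, hence i = z. From n = q and f divides n, f divides q. Since q divides i, f divides i. i = z, so f divides z. f = c, so c divides z.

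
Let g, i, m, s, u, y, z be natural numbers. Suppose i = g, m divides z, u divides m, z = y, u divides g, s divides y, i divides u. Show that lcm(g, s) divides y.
i = g and i divides u, hence g divides u. u divides g, so u = g. From u divides m and m divides z, u divides z. z = y, so u divides y. u = g, so g divides y. Since s divides y, lcm(g, s) divides y.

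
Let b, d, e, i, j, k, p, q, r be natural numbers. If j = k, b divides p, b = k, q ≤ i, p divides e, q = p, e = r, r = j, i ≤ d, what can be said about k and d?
k ≤ d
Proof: r = j and j = k, therefore r = k. Since e = r and p divides e, p divides r. From r = k, p divides k. Because b = k and b divides p, k divides p. Since p divides k, p = k. Since q ≤ i and i ≤ d, q ≤ d. Since q = p, p ≤ d. Because p = k, k ≤ d.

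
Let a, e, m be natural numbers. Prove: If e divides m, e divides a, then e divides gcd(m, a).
Because e divides m and e divides a, because common divisors divide the gcd, e divides gcd(m, a).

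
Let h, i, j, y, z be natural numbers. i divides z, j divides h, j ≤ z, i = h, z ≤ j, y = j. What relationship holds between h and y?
h = y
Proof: z ≤ j and j ≤ z, therefore z = j. i = h and i divides z, thus h divides z. Since z = j, h divides j. Since j divides h, j = h. Since y = j, y = h. Then h = y.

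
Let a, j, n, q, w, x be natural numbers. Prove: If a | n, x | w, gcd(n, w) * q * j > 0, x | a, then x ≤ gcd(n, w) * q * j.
Since x | a and a | n, x | n. x | w, so x | gcd(n, w). Then x | gcd(n, w) * q. Then x | gcd(n, w) * q * j. Since gcd(n, w) * q * j > 0, x ≤ gcd(n, w) * q * j.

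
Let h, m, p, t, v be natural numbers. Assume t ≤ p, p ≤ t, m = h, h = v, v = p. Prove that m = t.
m = h and h = v, therefore m = v. Because v = p, m = p. From p ≤ t and t ≤ p, p = t. m = p, so m = t.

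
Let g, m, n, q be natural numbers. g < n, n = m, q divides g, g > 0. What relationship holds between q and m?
q < m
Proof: From q divides g and g > 0, q ≤ g. Since g < n, q < n. n = m, so q < m.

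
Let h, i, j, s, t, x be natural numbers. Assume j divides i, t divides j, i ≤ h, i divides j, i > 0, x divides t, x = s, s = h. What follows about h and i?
h = i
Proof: x = s and s = h, thus x = h. j divides i and i divides j, hence j = i. x divides t and t divides j, so x divides j. Since j = i, x divides i. Since i > 0, x ≤ i. Since x = h, h ≤ i. Since i ≤ h, h = i.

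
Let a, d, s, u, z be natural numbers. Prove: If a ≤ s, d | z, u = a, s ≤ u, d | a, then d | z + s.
Because u = a and s ≤ u, s ≤ a. a ≤ s, so a = s. Since d | a, d | s. Since d | z, d | z + s.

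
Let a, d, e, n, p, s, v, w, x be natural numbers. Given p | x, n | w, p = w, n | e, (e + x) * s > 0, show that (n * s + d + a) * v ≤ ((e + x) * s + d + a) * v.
p = w and p | x, so w | x. Since n | w, n | x. Since n | e, n | e + x. Then n * s | (e + x) * s. From (e + x) * s > 0, n * s ≤ (e + x) * s. Then n * s + d ≤ (e + x) * s + d. Then n * s + d + a ≤ (e + x) * s + d + a. Then (n * s + d + a) * v ≤ ((e + x) * s + d + a) * v.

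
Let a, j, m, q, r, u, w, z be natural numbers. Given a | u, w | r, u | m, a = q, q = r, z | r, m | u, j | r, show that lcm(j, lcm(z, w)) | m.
z | r and w | r, therefore lcm(z, w) | r. j | r, so lcm(j, lcm(z, w)) | r. From u | m and m | u, u = m. a = q and a | u, hence q | u. Since q = r, r | u. u = m, so r | m. lcm(j, lcm(z, w)) | r, so lcm(j, lcm(z, w)) | m.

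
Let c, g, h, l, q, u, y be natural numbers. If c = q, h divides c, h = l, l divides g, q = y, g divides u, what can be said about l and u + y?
l divides u + y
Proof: l divides g and g divides u, therefore l divides u. c = q and q = y, so c = y. From h = l and h divides c, l divides c. c = y, so l divides y. Because l divides u, l divides u + y.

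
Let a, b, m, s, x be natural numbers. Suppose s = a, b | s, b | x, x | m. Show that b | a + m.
From s = a and b | s, b | a. b | x and x | m, hence b | m. b | a, so b | a + m.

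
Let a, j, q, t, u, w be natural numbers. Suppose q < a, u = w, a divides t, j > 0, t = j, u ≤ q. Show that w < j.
u ≤ q and q < a, so u < a. Since u = w, w < a. Since t = j and a divides t, a divides j. Since j > 0, a ≤ j. Since w < a, w < j.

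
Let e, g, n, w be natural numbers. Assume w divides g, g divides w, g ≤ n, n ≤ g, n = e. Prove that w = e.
Since w divides g and g divides w, w = g. g ≤ n and n ≤ g, thus g = n. w = g, so w = n. Since n = e, w = e.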